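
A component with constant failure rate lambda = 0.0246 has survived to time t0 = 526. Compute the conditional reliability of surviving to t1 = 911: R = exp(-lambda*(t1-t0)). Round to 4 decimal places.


lambda = 0.0246
t0 = 526, t1 = 911
t1 - t0 = 385
lambda * (t1-t0) = 0.0246 * 385 = 9.471
R = exp(-9.471)
R = 0.0001

0.0001


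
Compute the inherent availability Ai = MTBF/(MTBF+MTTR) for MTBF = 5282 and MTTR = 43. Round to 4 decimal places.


MTBF = 5282
MTTR = 43
MTBF + MTTR = 5325
Ai = 5282 / 5325
Ai = 0.9919

0.9919


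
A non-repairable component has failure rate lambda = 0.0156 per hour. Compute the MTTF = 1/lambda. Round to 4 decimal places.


lambda = 0.0156
MTTF = 1 / 0.0156
MTTF = 64.1026

64.1026


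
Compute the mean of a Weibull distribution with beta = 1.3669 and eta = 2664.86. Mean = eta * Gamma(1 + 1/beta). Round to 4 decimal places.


beta = 1.3669, eta = 2664.86
1/beta = 0.7316
1 + 1/beta = 1.7316
Gamma(1.7316) = 0.915
Mean = 2664.86 * 0.915
Mean = 2438.3528

2438.3528


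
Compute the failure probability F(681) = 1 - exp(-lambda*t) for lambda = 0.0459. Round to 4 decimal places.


lambda = 0.0459, t = 681
lambda * t = 31.2579
exp(-31.2579) = 0.0
F(t) = 1 - 0.0
F(t) = 1.0

1.0


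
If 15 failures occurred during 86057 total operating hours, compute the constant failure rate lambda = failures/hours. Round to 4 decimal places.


failures = 15
total_hours = 86057
lambda = 15 / 86057
lambda = 0.0002

0.0002


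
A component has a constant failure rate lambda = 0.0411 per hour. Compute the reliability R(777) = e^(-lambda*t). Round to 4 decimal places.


lambda = 0.0411
t = 777
lambda * t = 31.9347
R(t) = e^(-31.9347)
R(t) = 0.0

0.0


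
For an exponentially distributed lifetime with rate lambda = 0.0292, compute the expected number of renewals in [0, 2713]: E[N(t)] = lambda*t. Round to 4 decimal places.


lambda = 0.0292
t = 2713
E[N(t)] = lambda * t
E[N(t)] = 0.0292 * 2713
E[N(t)] = 79.2196

79.2196


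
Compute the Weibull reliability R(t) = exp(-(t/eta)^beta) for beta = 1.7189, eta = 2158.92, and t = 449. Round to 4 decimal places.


beta = 1.7189, eta = 2158.92, t = 449
t/eta = 449 / 2158.92 = 0.208
(t/eta)^beta = 0.208^1.7189 = 0.0673
R(t) = exp(-0.0673)
R(t) = 0.935

0.935


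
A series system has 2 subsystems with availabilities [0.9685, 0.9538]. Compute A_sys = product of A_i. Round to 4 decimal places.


Subsystems: [0.9685, 0.9538]
After subsystem 1 (A=0.9685): product = 0.9685
After subsystem 2 (A=0.9538): product = 0.9238
A_sys = 0.9238

0.9238


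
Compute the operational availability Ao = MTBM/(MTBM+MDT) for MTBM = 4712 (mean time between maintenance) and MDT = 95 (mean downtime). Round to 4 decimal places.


MTBM = 4712
MDT = 95
MTBM + MDT = 4807
Ao = 4712 / 4807
Ao = 0.9802

0.9802


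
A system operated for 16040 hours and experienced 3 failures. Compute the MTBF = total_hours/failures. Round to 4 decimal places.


total_hours = 16040
failures = 3
MTBF = 16040 / 3
MTBF = 5346.6667

5346.6667


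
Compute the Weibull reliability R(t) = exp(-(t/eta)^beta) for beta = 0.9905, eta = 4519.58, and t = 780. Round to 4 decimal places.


beta = 0.9905, eta = 4519.58, t = 780
t/eta = 780 / 4519.58 = 0.1726
(t/eta)^beta = 0.1726^0.9905 = 0.1755
R(t) = exp(-0.1755)
R(t) = 0.839

0.839


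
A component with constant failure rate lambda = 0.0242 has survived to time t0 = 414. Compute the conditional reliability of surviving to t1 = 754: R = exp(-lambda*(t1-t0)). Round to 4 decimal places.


lambda = 0.0242
t0 = 414, t1 = 754
t1 - t0 = 340
lambda * (t1-t0) = 0.0242 * 340 = 8.228
R = exp(-8.228)
R = 0.0003

0.0003


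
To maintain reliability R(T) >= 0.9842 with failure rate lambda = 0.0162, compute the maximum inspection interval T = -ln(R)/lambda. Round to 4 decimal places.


R_target = 0.9842
lambda = 0.0162
-ln(0.9842) = 0.0159
T = 0.0159 / 0.0162
T = 0.9831

0.9831


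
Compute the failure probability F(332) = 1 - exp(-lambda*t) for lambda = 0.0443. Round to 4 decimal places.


lambda = 0.0443, t = 332
lambda * t = 14.7076
exp(-14.7076) = 0.0
F(t) = 1 - 0.0
F(t) = 1.0

1.0


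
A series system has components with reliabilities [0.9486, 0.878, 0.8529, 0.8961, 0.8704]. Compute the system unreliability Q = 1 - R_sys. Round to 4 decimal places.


Components: [0.9486, 0.878, 0.8529, 0.8961, 0.8704]
After component 1: product = 0.9486
After component 2: product = 0.8329
After component 3: product = 0.7104
After component 4: product = 0.6365
After component 5: product = 0.5541
R_sys = 0.5541
Q = 1 - 0.5541 = 0.4459

0.4459


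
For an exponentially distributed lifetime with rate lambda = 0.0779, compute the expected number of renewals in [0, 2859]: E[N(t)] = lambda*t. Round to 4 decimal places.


lambda = 0.0779
t = 2859
E[N(t)] = lambda * t
E[N(t)] = 0.0779 * 2859
E[N(t)] = 222.7161

222.7161


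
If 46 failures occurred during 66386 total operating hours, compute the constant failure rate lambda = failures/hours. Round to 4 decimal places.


failures = 46
total_hours = 66386
lambda = 46 / 66386
lambda = 0.0007

0.0007


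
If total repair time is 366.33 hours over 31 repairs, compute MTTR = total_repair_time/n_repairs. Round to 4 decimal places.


total_repair_time = 366.33
n_repairs = 31
MTTR = 366.33 / 31
MTTR = 11.8171

11.8171


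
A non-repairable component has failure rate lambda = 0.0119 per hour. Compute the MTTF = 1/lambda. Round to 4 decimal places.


lambda = 0.0119
MTTF = 1 / 0.0119
MTTF = 84.0336

84.0336


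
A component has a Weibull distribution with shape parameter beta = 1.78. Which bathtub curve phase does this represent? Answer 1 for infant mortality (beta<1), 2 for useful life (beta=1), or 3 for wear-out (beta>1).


beta = 1.78
Compare beta to 1:
beta < 1 => infant mortality (phase 1)
beta = 1 => useful life (phase 2)
beta > 1 => wear-out (phase 3)
Since beta = 1.78, this is wear-out (increasing failure rate)
Phase = 3

3


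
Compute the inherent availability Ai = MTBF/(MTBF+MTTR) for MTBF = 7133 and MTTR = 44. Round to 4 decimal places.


MTBF = 7133
MTTR = 44
MTBF + MTTR = 7177
Ai = 7133 / 7177
Ai = 0.9939

0.9939


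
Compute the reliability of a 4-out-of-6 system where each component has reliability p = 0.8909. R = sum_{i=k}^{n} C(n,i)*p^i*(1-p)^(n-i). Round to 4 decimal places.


k = 4, n = 6, p = 0.8909
i=4: C(6,4)=15 * 0.8909^4 * 0.1091^2 = 0.1125
i=5: C(6,5)=6 * 0.8909^5 * 0.1091^1 = 0.3674
i=6: C(6,6)=1 * 0.8909^6 * 0.1091^0 = 0.5
R = sum of terms = 0.9799

0.9799


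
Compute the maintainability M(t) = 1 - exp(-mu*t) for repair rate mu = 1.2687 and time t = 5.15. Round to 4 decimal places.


mu = 1.2687, t = 5.15
mu * t = 1.2687 * 5.15 = 6.5338
exp(-6.5338) = 0.0015
M(t) = 1 - 0.0015
M(t) = 0.9985

0.9985


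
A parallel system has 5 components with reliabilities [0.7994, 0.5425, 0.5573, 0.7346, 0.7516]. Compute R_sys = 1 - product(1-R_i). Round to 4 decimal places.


Components: [0.7994, 0.5425, 0.5573, 0.7346, 0.7516]
(1 - 0.7994) = 0.2006, running product = 0.2006
(1 - 0.5425) = 0.4575, running product = 0.0918
(1 - 0.5573) = 0.4427, running product = 0.0406
(1 - 0.7346) = 0.2654, running product = 0.0108
(1 - 0.7516) = 0.2484, running product = 0.0027
Product of (1-R_i) = 0.0027
R_sys = 1 - 0.0027 = 0.9973

0.9973


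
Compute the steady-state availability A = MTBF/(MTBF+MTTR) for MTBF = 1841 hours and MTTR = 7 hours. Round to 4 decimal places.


MTBF = 1841
MTTR = 7
MTBF + MTTR = 1848
A = 1841 / 1848
A = 0.9962

0.9962


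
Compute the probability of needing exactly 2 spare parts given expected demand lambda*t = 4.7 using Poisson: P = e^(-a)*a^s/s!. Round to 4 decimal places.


a = 4.7, s = 2
e^(-a) = e^(-4.7) = 0.0091
a^s = 4.7^2 = 22.09
s! = 2
P = 0.0091 * 22.09 / 2
P = 0.1005

0.1005


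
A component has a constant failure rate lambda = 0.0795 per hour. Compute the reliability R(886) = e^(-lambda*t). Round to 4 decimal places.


lambda = 0.0795
t = 886
lambda * t = 70.437
R(t) = e^(-70.437)
R(t) = 0.0

0.0


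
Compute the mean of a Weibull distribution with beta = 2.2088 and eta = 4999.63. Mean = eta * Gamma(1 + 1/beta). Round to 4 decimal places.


beta = 2.2088, eta = 4999.63
1/beta = 0.4527
1 + 1/beta = 1.4527
Gamma(1.4527) = 0.8856
Mean = 4999.63 * 0.8856
Mean = 4427.8584

4427.8584


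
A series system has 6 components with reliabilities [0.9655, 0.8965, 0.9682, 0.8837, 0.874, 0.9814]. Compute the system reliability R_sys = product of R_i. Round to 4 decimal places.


Components: [0.9655, 0.8965, 0.9682, 0.8837, 0.874, 0.9814]
After component 1 (R=0.9655): product = 0.9655
After component 2 (R=0.8965): product = 0.8656
After component 3 (R=0.9682): product = 0.838
After component 4 (R=0.8837): product = 0.7406
After component 5 (R=0.874): product = 0.6473
After component 6 (R=0.9814): product = 0.6352
R_sys = 0.6352

0.6352


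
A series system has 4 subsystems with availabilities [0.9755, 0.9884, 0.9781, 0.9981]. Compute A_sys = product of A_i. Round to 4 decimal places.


Subsystems: [0.9755, 0.9884, 0.9781, 0.9981]
After subsystem 1 (A=0.9755): product = 0.9755
After subsystem 2 (A=0.9884): product = 0.9642
After subsystem 3 (A=0.9781): product = 0.9431
After subsystem 4 (A=0.9981): product = 0.9413
A_sys = 0.9413

0.9413


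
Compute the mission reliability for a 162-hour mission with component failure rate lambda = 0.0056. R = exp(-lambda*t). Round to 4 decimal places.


lambda = 0.0056
mission_time = 162
lambda * t = 0.0056 * 162 = 0.9072
R = exp(-0.9072)
R = 0.4037

0.4037


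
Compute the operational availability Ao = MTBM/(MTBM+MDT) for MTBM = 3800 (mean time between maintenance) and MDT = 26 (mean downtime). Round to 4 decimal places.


MTBM = 3800
MDT = 26
MTBM + MDT = 3826
Ao = 3800 / 3826
Ao = 0.9932

0.9932


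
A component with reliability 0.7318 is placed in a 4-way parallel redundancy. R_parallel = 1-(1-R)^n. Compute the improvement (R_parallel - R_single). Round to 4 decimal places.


R_single = 0.7318, n = 4
1 - R_single = 0.2682
(1 - R_single)^n = 0.2682^4 = 0.0052
R_parallel = 1 - 0.0052 = 0.9948
Improvement = 0.9948 - 0.7318
Improvement = 0.263

0.263


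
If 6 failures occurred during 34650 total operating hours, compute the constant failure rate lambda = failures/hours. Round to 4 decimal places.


failures = 6
total_hours = 34650
lambda = 6 / 34650
lambda = 0.0002

0.0002


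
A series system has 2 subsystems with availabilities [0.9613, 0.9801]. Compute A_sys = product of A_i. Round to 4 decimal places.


Subsystems: [0.9613, 0.9801]
After subsystem 1 (A=0.9613): product = 0.9613
After subsystem 2 (A=0.9801): product = 0.9422
A_sys = 0.9422

0.9422


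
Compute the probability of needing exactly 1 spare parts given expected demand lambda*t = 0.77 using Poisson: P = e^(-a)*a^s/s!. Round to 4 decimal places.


a = 0.77, s = 1
e^(-a) = e^(-0.77) = 0.463
a^s = 0.77^1 = 0.77
s! = 1
P = 0.463 * 0.77 / 1
P = 0.3565

0.3565


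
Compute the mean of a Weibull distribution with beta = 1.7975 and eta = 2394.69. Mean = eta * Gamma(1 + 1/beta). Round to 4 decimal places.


beta = 1.7975, eta = 2394.69
1/beta = 0.5563
1 + 1/beta = 1.5563
Gamma(1.5563) = 0.8893
Mean = 2394.69 * 0.8893
Mean = 2129.7101

2129.7101


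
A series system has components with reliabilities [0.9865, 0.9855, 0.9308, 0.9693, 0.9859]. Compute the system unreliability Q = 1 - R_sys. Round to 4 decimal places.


Components: [0.9865, 0.9855, 0.9308, 0.9693, 0.9859]
After component 1: product = 0.9865
After component 2: product = 0.9722
After component 3: product = 0.9049
After component 4: product = 0.8771
After component 5: product = 0.8648
R_sys = 0.8648
Q = 1 - 0.8648 = 0.1352

0.1352


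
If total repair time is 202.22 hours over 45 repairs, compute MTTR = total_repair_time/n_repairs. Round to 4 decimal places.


total_repair_time = 202.22
n_repairs = 45
MTTR = 202.22 / 45
MTTR = 4.4938

4.4938


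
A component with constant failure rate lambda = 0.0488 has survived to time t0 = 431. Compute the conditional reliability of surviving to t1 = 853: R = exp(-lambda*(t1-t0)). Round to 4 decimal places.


lambda = 0.0488
t0 = 431, t1 = 853
t1 - t0 = 422
lambda * (t1-t0) = 0.0488 * 422 = 20.5936
R = exp(-20.5936)
R = 0.0

0.0


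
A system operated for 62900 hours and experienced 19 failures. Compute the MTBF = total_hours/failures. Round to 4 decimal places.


total_hours = 62900
failures = 19
MTBF = 62900 / 19
MTBF = 3310.5263

3310.5263


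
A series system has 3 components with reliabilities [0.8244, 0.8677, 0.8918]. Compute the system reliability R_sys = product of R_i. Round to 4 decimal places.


Components: [0.8244, 0.8677, 0.8918]
After component 1 (R=0.8244): product = 0.8244
After component 2 (R=0.8677): product = 0.7153
After component 3 (R=0.8918): product = 0.6379
R_sys = 0.6379

0.6379


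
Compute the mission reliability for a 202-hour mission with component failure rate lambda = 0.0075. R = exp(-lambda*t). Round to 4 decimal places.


lambda = 0.0075
mission_time = 202
lambda * t = 0.0075 * 202 = 1.515
R = exp(-1.515)
R = 0.2198

0.2198


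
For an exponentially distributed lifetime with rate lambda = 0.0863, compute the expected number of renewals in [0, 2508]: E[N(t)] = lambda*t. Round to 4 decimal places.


lambda = 0.0863
t = 2508
E[N(t)] = lambda * t
E[N(t)] = 0.0863 * 2508
E[N(t)] = 216.4404

216.4404


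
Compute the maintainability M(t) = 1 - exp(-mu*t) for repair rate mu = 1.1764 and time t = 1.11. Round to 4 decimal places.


mu = 1.1764, t = 1.11
mu * t = 1.1764 * 1.11 = 1.3058
exp(-1.3058) = 0.271
M(t) = 1 - 0.271
M(t) = 0.729

0.729


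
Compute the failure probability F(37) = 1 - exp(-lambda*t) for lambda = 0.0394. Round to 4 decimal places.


lambda = 0.0394, t = 37
lambda * t = 1.4578
exp(-1.4578) = 0.2327
F(t) = 1 - 0.2327
F(t) = 0.7673

0.7673


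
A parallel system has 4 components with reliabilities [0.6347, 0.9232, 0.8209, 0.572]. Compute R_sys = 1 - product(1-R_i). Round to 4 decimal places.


Components: [0.6347, 0.9232, 0.8209, 0.572]
(1 - 0.6347) = 0.3653, running product = 0.3653
(1 - 0.9232) = 0.0768, running product = 0.0281
(1 - 0.8209) = 0.1791, running product = 0.005
(1 - 0.572) = 0.428, running product = 0.0022
Product of (1-R_i) = 0.0022
R_sys = 1 - 0.0022 = 0.9978

0.9978


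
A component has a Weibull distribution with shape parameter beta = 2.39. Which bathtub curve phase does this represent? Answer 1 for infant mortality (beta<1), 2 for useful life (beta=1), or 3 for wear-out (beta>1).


beta = 2.39
Compare beta to 1:
beta < 1 => infant mortality (phase 1)
beta = 1 => useful life (phase 2)
beta > 1 => wear-out (phase 3)
Since beta = 2.39, this is wear-out (increasing failure rate)
Phase = 3

3


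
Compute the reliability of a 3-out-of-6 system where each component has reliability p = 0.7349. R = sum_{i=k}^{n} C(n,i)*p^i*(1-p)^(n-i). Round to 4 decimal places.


k = 3, n = 6, p = 0.7349
i=3: C(6,3)=20 * 0.7349^3 * 0.2651^3 = 0.1479
i=4: C(6,4)=15 * 0.7349^4 * 0.2651^2 = 0.3075
i=5: C(6,5)=6 * 0.7349^5 * 0.2651^1 = 0.341
i=6: C(6,6)=1 * 0.7349^6 * 0.2651^0 = 0.1575
R = sum of terms = 0.9539

0.9539


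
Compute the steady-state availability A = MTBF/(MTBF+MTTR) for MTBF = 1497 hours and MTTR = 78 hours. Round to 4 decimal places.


MTBF = 1497
MTTR = 78
MTBF + MTTR = 1575
A = 1497 / 1575
A = 0.9505

0.9505


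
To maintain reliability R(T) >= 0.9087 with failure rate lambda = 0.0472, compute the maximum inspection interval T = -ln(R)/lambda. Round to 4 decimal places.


R_target = 0.9087
lambda = 0.0472
-ln(0.9087) = 0.0957
T = 0.0957 / 0.0472
T = 2.0284

2.0284


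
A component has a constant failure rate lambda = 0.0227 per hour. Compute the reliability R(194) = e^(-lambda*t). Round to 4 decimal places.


lambda = 0.0227
t = 194
lambda * t = 4.4038
R(t) = e^(-4.4038)
R(t) = 0.0122

0.0122


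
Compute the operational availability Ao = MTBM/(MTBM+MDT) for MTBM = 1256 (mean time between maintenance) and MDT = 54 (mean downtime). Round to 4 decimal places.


MTBM = 1256
MDT = 54
MTBM + MDT = 1310
Ao = 1256 / 1310
Ao = 0.9588

0.9588


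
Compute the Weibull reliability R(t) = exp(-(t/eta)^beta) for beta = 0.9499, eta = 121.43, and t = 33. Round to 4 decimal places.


beta = 0.9499, eta = 121.43, t = 33
t/eta = 33 / 121.43 = 0.2718
(t/eta)^beta = 0.2718^0.9499 = 0.2901
R(t) = exp(-0.2901)
R(t) = 0.7482

0.7482


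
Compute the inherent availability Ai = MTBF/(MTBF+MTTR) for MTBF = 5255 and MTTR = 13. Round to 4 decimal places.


MTBF = 5255
MTTR = 13
MTBF + MTTR = 5268
Ai = 5255 / 5268
Ai = 0.9975

0.9975


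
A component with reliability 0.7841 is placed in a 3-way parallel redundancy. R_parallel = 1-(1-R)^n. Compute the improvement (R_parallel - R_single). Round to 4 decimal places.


R_single = 0.7841, n = 3
1 - R_single = 0.2159
(1 - R_single)^n = 0.2159^3 = 0.0101
R_parallel = 1 - 0.0101 = 0.9899
Improvement = 0.9899 - 0.7841
Improvement = 0.2058

0.2058


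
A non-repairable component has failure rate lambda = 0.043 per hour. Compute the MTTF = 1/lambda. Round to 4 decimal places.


lambda = 0.043
MTTF = 1 / 0.043
MTTF = 23.2558

23.2558


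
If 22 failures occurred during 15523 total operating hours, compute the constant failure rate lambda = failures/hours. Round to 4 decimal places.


failures = 22
total_hours = 15523
lambda = 22 / 15523
lambda = 0.0014

0.0014


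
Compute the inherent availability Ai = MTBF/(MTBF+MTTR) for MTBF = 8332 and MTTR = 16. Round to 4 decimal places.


MTBF = 8332
MTTR = 16
MTBF + MTTR = 8348
Ai = 8332 / 8348
Ai = 0.9981

0.9981


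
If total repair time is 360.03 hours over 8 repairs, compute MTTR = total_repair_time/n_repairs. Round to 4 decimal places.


total_repair_time = 360.03
n_repairs = 8
MTTR = 360.03 / 8
MTTR = 45.0037

45.0037


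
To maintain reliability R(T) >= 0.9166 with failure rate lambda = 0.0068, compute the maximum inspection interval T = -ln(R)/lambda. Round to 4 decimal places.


R_target = 0.9166
lambda = 0.0068
-ln(0.9166) = 0.0871
T = 0.0871 / 0.0068
T = 12.8065

12.8065


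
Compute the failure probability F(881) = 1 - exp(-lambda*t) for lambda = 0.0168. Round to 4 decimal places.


lambda = 0.0168, t = 881
lambda * t = 14.8008
exp(-14.8008) = 0.0
F(t) = 1 - 0.0
F(t) = 1.0

1.0


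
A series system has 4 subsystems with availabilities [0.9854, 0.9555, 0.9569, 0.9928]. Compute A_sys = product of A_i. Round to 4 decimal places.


Subsystems: [0.9854, 0.9555, 0.9569, 0.9928]
After subsystem 1 (A=0.9854): product = 0.9854
After subsystem 2 (A=0.9555): product = 0.9415
After subsystem 3 (A=0.9569): product = 0.901
After subsystem 4 (A=0.9928): product = 0.8945
A_sys = 0.8945

0.8945


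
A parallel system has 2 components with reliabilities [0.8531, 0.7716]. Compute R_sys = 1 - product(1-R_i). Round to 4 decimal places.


Components: [0.8531, 0.7716]
(1 - 0.8531) = 0.1469, running product = 0.1469
(1 - 0.7716) = 0.2284, running product = 0.0336
Product of (1-R_i) = 0.0336
R_sys = 1 - 0.0336 = 0.9664

0.9664


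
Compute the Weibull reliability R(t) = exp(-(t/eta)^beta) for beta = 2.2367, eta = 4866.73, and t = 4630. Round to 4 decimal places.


beta = 2.2367, eta = 4866.73, t = 4630
t/eta = 4630 / 4866.73 = 0.9514
(t/eta)^beta = 0.9514^2.2367 = 0.8945
R(t) = exp(-0.8945)
R(t) = 0.4088

0.4088


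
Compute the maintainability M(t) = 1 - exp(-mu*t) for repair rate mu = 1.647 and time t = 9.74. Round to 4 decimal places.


mu = 1.647, t = 9.74
mu * t = 1.647 * 9.74 = 16.0418
exp(-16.0418) = 0.0
M(t) = 1 - 0.0
M(t) = 1.0

1.0


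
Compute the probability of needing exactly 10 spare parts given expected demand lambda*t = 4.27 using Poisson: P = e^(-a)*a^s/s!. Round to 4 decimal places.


a = 4.27, s = 10
e^(-a) = e^(-4.27) = 0.014
a^s = 4.27^10 = 2015017.1659
s! = 3628800
P = 0.014 * 2015017.1659 / 3628800
P = 0.0078

0.0078


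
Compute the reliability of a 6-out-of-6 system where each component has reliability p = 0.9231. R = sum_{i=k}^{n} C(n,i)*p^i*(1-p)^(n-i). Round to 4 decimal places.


k = 6, n = 6, p = 0.9231
i=6: C(6,6)=1 * 0.9231^6 * 0.0769^0 = 0.6187
R = sum of terms = 0.6187

0.6187


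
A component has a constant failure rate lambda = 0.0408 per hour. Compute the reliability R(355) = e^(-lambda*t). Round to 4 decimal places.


lambda = 0.0408
t = 355
lambda * t = 14.484
R(t) = e^(-14.484)
R(t) = 0.0

0.0


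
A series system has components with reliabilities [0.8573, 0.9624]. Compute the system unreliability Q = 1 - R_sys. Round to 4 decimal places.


Components: [0.8573, 0.9624]
After component 1: product = 0.8573
After component 2: product = 0.8251
R_sys = 0.8251
Q = 1 - 0.8251 = 0.1749

0.1749


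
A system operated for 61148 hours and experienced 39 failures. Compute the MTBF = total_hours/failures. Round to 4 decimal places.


total_hours = 61148
failures = 39
MTBF = 61148 / 39
MTBF = 1567.8974

1567.8974


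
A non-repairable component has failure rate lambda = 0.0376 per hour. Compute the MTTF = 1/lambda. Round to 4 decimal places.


lambda = 0.0376
MTTF = 1 / 0.0376
MTTF = 26.5957

26.5957


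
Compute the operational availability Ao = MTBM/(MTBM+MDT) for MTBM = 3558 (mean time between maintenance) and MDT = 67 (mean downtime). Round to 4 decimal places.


MTBM = 3558
MDT = 67
MTBM + MDT = 3625
Ao = 3558 / 3625
Ao = 0.9815

0.9815


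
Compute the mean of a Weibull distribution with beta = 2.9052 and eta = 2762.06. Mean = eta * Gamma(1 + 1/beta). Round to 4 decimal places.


beta = 2.9052, eta = 2762.06
1/beta = 0.3442
1 + 1/beta = 1.3442
Gamma(1.3442) = 0.8918
Mean = 2762.06 * 0.8918
Mean = 2463.0824

2463.0824


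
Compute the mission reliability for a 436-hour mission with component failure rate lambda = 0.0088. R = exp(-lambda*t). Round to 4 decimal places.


lambda = 0.0088
mission_time = 436
lambda * t = 0.0088 * 436 = 3.8368
R = exp(-3.8368)
R = 0.0216

0.0216


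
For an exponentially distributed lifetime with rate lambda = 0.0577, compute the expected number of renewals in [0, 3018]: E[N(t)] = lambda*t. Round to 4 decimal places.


lambda = 0.0577
t = 3018
E[N(t)] = lambda * t
E[N(t)] = 0.0577 * 3018
E[N(t)] = 174.1386

174.1386


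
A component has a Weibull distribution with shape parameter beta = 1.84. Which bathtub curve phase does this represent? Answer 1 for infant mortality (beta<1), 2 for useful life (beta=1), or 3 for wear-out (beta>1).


beta = 1.84
Compare beta to 1:
beta < 1 => infant mortality (phase 1)
beta = 1 => useful life (phase 2)
beta > 1 => wear-out (phase 3)
Since beta = 1.84, this is wear-out (increasing failure rate)
Phase = 3

3


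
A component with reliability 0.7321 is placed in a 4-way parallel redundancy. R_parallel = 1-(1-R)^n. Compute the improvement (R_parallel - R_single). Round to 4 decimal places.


R_single = 0.7321, n = 4
1 - R_single = 0.2679
(1 - R_single)^n = 0.2679^4 = 0.0052
R_parallel = 1 - 0.0052 = 0.9948
Improvement = 0.9948 - 0.7321
Improvement = 0.2627

0.2627


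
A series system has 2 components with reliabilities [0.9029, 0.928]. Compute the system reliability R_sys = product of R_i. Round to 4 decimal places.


Components: [0.9029, 0.928]
After component 1 (R=0.9029): product = 0.9029
After component 2 (R=0.928): product = 0.8379
R_sys = 0.8379

0.8379


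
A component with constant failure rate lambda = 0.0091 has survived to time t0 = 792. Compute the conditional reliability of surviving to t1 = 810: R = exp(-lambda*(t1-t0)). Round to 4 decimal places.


lambda = 0.0091
t0 = 792, t1 = 810
t1 - t0 = 18
lambda * (t1-t0) = 0.0091 * 18 = 0.1638
R = exp(-0.1638)
R = 0.8489

0.8489


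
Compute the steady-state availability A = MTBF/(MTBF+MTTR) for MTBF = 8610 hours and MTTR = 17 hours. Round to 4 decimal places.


MTBF = 8610
MTTR = 17
MTBF + MTTR = 8627
A = 8610 / 8627
A = 0.998

0.998


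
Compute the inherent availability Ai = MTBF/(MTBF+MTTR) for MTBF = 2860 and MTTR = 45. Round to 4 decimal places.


MTBF = 2860
MTTR = 45
MTBF + MTTR = 2905
Ai = 2860 / 2905
Ai = 0.9845

0.9845


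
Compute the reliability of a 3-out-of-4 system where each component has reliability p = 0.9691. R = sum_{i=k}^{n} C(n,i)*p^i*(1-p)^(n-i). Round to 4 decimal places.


k = 3, n = 4, p = 0.9691
i=3: C(4,3)=4 * 0.9691^3 * 0.0309^1 = 0.1125
i=4: C(4,4)=1 * 0.9691^4 * 0.0309^0 = 0.882
R = sum of terms = 0.9945

0.9945


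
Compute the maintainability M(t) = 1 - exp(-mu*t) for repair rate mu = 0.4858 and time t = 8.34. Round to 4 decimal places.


mu = 0.4858, t = 8.34
mu * t = 0.4858 * 8.34 = 4.0516
exp(-4.0516) = 0.0174
M(t) = 1 - 0.0174
M(t) = 0.9826

0.9826


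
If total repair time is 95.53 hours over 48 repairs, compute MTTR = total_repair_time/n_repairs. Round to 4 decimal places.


total_repair_time = 95.53
n_repairs = 48
MTTR = 95.53 / 48
MTTR = 1.9902

1.9902


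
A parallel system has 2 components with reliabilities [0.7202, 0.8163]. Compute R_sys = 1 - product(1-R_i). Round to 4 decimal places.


Components: [0.7202, 0.8163]
(1 - 0.7202) = 0.2798, running product = 0.2798
(1 - 0.8163) = 0.1837, running product = 0.0514
Product of (1-R_i) = 0.0514
R_sys = 1 - 0.0514 = 0.9486

0.9486


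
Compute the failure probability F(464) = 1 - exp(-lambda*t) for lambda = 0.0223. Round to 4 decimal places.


lambda = 0.0223, t = 464
lambda * t = 10.3472
exp(-10.3472) = 0.0
F(t) = 1 - 0.0
F(t) = 1.0

1.0


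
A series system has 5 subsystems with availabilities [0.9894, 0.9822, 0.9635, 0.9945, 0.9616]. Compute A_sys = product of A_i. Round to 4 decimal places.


Subsystems: [0.9894, 0.9822, 0.9635, 0.9945, 0.9616]
After subsystem 1 (A=0.9894): product = 0.9894
After subsystem 2 (A=0.9822): product = 0.9718
After subsystem 3 (A=0.9635): product = 0.9363
After subsystem 4 (A=0.9945): product = 0.9312
After subsystem 5 (A=0.9616): product = 0.8954
A_sys = 0.8954

0.8954


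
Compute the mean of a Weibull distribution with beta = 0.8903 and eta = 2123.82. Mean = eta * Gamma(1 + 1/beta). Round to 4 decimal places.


beta = 0.8903, eta = 2123.82
1/beta = 1.1232
1 + 1/beta = 2.1232
Gamma(2.1232) = 1.0585
Mean = 2123.82 * 1.0585
Mean = 2248.0988

2248.0988


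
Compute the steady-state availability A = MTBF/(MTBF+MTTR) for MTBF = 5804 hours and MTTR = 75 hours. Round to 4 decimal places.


MTBF = 5804
MTTR = 75
MTBF + MTTR = 5879
A = 5804 / 5879
A = 0.9872

0.9872


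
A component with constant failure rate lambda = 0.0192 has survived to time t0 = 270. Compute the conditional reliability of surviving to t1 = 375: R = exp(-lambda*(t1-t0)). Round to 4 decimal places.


lambda = 0.0192
t0 = 270, t1 = 375
t1 - t0 = 105
lambda * (t1-t0) = 0.0192 * 105 = 2.016
R = exp(-2.016)
R = 0.1332

0.1332


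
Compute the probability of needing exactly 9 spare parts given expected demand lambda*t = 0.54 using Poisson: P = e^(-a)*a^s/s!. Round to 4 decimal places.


a = 0.54, s = 9
e^(-a) = e^(-0.54) = 0.5827
a^s = 0.54^9 = 0.0039
s! = 362880
P = 0.5827 * 0.0039 / 362880
P = 0.0

0.0


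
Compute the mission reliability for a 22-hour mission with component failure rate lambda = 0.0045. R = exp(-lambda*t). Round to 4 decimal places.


lambda = 0.0045
mission_time = 22
lambda * t = 0.0045 * 22 = 0.099
R = exp(-0.099)
R = 0.9057

0.9057


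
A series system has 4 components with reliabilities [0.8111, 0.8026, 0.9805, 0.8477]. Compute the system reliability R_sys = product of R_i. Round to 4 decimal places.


Components: [0.8111, 0.8026, 0.9805, 0.8477]
After component 1 (R=0.8111): product = 0.8111
After component 2 (R=0.8026): product = 0.651
After component 3 (R=0.9805): product = 0.6383
After component 4 (R=0.8477): product = 0.5411
R_sys = 0.5411

0.5411


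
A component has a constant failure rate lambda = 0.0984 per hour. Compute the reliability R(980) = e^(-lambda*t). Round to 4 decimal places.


lambda = 0.0984
t = 980
lambda * t = 96.432
R(t) = e^(-96.432)
R(t) = 0.0

0.0


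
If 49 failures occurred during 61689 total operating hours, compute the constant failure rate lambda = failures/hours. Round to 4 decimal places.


failures = 49
total_hours = 61689
lambda = 49 / 61689
lambda = 0.0008

0.0008


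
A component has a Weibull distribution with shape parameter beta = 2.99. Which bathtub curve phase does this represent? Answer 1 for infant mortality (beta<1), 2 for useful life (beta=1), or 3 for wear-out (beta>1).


beta = 2.99
Compare beta to 1:
beta < 1 => infant mortality (phase 1)
beta = 1 => useful life (phase 2)
beta > 1 => wear-out (phase 3)
Since beta = 2.99, this is wear-out (increasing failure rate)
Phase = 3

3


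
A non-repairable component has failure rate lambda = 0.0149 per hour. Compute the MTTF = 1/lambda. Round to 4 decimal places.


lambda = 0.0149
MTTF = 1 / 0.0149
MTTF = 67.1141

67.1141


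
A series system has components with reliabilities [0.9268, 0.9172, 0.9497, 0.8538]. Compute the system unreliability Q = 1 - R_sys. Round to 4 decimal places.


Components: [0.9268, 0.9172, 0.9497, 0.8538]
After component 1: product = 0.9268
After component 2: product = 0.8501
After component 3: product = 0.8073
After component 4: product = 0.6893
R_sys = 0.6893
Q = 1 - 0.6893 = 0.3107

0.3107


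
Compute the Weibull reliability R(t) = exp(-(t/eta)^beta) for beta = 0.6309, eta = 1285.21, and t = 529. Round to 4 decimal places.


beta = 0.6309, eta = 1285.21, t = 529
t/eta = 529 / 1285.21 = 0.4116
(t/eta)^beta = 0.4116^0.6309 = 0.5712
R(t) = exp(-0.5712)
R(t) = 0.5649

0.5649


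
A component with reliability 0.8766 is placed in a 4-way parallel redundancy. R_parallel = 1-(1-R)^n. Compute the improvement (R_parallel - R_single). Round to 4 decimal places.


R_single = 0.8766, n = 4
1 - R_single = 0.1234
(1 - R_single)^n = 0.1234^4 = 0.0002
R_parallel = 1 - 0.0002 = 0.9998
Improvement = 0.9998 - 0.8766
Improvement = 0.1232

0.1232


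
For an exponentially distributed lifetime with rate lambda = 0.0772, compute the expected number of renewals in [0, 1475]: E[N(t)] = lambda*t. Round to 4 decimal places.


lambda = 0.0772
t = 1475
E[N(t)] = lambda * t
E[N(t)] = 0.0772 * 1475
E[N(t)] = 113.87

113.87


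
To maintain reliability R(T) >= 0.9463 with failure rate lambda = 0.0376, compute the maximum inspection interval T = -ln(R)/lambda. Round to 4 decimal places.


R_target = 0.9463
lambda = 0.0376
-ln(0.9463) = 0.0552
T = 0.0552 / 0.0376
T = 1.468

1.468


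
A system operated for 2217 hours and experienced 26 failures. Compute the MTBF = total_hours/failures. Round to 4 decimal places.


total_hours = 2217
failures = 26
MTBF = 2217 / 26
MTBF = 85.2692

85.2692


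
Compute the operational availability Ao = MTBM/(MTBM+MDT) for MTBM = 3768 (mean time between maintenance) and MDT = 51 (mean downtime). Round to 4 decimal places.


MTBM = 3768
MDT = 51
MTBM + MDT = 3819
Ao = 3768 / 3819
Ao = 0.9866

0.9866


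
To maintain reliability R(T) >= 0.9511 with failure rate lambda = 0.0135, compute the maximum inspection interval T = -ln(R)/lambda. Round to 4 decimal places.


R_target = 0.9511
lambda = 0.0135
-ln(0.9511) = 0.0501
T = 0.0501 / 0.0135
T = 3.7138

3.7138


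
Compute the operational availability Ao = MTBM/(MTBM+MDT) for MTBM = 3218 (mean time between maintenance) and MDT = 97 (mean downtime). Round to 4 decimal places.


MTBM = 3218
MDT = 97
MTBM + MDT = 3315
Ao = 3218 / 3315
Ao = 0.9707

0.9707


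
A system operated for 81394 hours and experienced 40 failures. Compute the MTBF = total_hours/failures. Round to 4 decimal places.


total_hours = 81394
failures = 40
MTBF = 81394 / 40
MTBF = 2034.85

2034.85


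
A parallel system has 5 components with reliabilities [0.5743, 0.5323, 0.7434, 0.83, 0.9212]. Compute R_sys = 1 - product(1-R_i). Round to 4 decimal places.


Components: [0.5743, 0.5323, 0.7434, 0.83, 0.9212]
(1 - 0.5743) = 0.4257, running product = 0.4257
(1 - 0.5323) = 0.4677, running product = 0.1991
(1 - 0.7434) = 0.2566, running product = 0.0511
(1 - 0.83) = 0.17, running product = 0.0087
(1 - 0.9212) = 0.0788, running product = 0.0007
Product of (1-R_i) = 0.0007
R_sys = 1 - 0.0007 = 0.9993

0.9993


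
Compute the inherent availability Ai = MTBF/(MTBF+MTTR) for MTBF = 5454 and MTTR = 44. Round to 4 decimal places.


MTBF = 5454
MTTR = 44
MTBF + MTTR = 5498
Ai = 5454 / 5498
Ai = 0.992

0.992


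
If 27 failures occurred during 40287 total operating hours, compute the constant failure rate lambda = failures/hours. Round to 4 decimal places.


failures = 27
total_hours = 40287
lambda = 27 / 40287
lambda = 0.0007

0.0007


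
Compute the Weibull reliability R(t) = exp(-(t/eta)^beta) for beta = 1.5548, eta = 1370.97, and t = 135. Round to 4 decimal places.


beta = 1.5548, eta = 1370.97, t = 135
t/eta = 135 / 1370.97 = 0.0985
(t/eta)^beta = 0.0985^1.5548 = 0.0272
R(t) = exp(-0.0272)
R(t) = 0.9732

0.9732


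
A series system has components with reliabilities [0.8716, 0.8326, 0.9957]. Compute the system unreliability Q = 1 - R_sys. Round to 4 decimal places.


Components: [0.8716, 0.8326, 0.9957]
After component 1: product = 0.8716
After component 2: product = 0.7257
After component 3: product = 0.7226
R_sys = 0.7226
Q = 1 - 0.7226 = 0.2774

0.2774


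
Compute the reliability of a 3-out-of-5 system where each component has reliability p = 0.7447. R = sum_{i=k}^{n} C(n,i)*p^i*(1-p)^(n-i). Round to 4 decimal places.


k = 3, n = 5, p = 0.7447
i=3: C(5,3)=10 * 0.7447^3 * 0.2553^2 = 0.2692
i=4: C(5,4)=5 * 0.7447^4 * 0.2553^1 = 0.3926
i=5: C(5,5)=1 * 0.7447^5 * 0.2553^0 = 0.229
R = sum of terms = 0.8908

0.8908


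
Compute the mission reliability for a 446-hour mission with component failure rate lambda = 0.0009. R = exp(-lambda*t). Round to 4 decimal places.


lambda = 0.0009
mission_time = 446
lambda * t = 0.0009 * 446 = 0.4014
R = exp(-0.4014)
R = 0.6694

0.6694


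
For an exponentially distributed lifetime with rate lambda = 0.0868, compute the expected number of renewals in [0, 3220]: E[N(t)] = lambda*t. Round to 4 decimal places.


lambda = 0.0868
t = 3220
E[N(t)] = lambda * t
E[N(t)] = 0.0868 * 3220
E[N(t)] = 279.496

279.496


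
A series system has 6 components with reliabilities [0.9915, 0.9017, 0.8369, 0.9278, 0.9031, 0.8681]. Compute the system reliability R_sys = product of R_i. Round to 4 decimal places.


Components: [0.9915, 0.9017, 0.8369, 0.9278, 0.9031, 0.8681]
After component 1 (R=0.9915): product = 0.9915
After component 2 (R=0.9017): product = 0.894
After component 3 (R=0.8369): product = 0.7482
After component 4 (R=0.9278): product = 0.6942
After component 5 (R=0.9031): product = 0.6269
After component 6 (R=0.8681): product = 0.5442
R_sys = 0.5442

0.5442


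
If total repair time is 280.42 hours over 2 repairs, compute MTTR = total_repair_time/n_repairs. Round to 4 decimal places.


total_repair_time = 280.42
n_repairs = 2
MTTR = 280.42 / 2
MTTR = 140.21

140.21


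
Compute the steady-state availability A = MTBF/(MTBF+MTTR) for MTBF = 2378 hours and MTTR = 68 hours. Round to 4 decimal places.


MTBF = 2378
MTTR = 68
MTBF + MTTR = 2446
A = 2378 / 2446
A = 0.9722

0.9722


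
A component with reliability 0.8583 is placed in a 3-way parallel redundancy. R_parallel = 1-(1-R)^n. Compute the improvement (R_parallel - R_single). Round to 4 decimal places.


R_single = 0.8583, n = 3
1 - R_single = 0.1417
(1 - R_single)^n = 0.1417^3 = 0.0028
R_parallel = 1 - 0.0028 = 0.9972
Improvement = 0.9972 - 0.8583
Improvement = 0.1389

0.1389


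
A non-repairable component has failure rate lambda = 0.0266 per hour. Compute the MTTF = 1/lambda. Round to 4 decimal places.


lambda = 0.0266
MTTF = 1 / 0.0266
MTTF = 37.594

37.594


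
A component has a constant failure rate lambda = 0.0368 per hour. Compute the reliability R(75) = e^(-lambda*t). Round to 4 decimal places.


lambda = 0.0368
t = 75
lambda * t = 2.76
R(t) = e^(-2.76)
R(t) = 0.0633

0.0633


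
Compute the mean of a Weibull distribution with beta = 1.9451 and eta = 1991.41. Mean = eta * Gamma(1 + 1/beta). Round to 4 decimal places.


beta = 1.9451, eta = 1991.41
1/beta = 0.5141
1 + 1/beta = 1.5141
Gamma(1.5141) = 0.8868
Mean = 1991.41 * 0.8868
Mean = 1765.9139

1765.9139


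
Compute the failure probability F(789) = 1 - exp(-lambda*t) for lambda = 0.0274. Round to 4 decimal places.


lambda = 0.0274, t = 789
lambda * t = 21.6186
exp(-21.6186) = 0.0
F(t) = 1 - 0.0
F(t) = 1.0

1.0


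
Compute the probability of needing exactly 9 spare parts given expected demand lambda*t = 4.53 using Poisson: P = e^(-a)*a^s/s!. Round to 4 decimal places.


a = 4.53, s = 9
e^(-a) = e^(-4.53) = 0.0108
a^s = 4.53^9 = 803311.1927
s! = 362880
P = 0.0108 * 803311.1927 / 362880
P = 0.0239

0.0239


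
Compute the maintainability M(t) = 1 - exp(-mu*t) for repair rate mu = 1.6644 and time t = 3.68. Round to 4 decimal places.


mu = 1.6644, t = 3.68
mu * t = 1.6644 * 3.68 = 6.125
exp(-6.125) = 0.0022
M(t) = 1 - 0.0022
M(t) = 0.9978

0.9978


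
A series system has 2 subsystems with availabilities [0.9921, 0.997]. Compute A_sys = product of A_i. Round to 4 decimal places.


Subsystems: [0.9921, 0.997]
After subsystem 1 (A=0.9921): product = 0.9921
After subsystem 2 (A=0.997): product = 0.9891
A_sys = 0.9891

0.9891


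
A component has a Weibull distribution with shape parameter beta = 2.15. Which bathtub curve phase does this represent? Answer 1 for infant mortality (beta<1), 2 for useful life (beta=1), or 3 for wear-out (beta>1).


beta = 2.15
Compare beta to 1:
beta < 1 => infant mortality (phase 1)
beta = 1 => useful life (phase 2)
beta > 1 => wear-out (phase 3)
Since beta = 2.15, this is wear-out (increasing failure rate)
Phase = 3

3


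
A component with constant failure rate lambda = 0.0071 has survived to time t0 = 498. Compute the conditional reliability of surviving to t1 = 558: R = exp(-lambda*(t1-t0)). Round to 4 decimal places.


lambda = 0.0071
t0 = 498, t1 = 558
t1 - t0 = 60
lambda * (t1-t0) = 0.0071 * 60 = 0.426
R = exp(-0.426)
R = 0.6531

0.6531


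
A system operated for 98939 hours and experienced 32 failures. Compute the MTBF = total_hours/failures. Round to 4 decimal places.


total_hours = 98939
failures = 32
MTBF = 98939 / 32
MTBF = 3091.8438

3091.8438


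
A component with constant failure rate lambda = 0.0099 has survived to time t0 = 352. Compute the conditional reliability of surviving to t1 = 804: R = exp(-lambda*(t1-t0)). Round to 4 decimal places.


lambda = 0.0099
t0 = 352, t1 = 804
t1 - t0 = 452
lambda * (t1-t0) = 0.0099 * 452 = 4.4748
R = exp(-4.4748)
R = 0.0114

0.0114


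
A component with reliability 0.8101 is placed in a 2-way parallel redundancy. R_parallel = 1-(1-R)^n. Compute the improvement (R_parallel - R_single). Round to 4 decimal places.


R_single = 0.8101, n = 2
1 - R_single = 0.1899
(1 - R_single)^n = 0.1899^2 = 0.0361
R_parallel = 1 - 0.0361 = 0.9639
Improvement = 0.9639 - 0.8101
Improvement = 0.1538

0.1538


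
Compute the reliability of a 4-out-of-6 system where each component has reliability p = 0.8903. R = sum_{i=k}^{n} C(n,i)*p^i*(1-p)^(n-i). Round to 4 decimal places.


k = 4, n = 6, p = 0.8903
i=4: C(6,4)=15 * 0.8903^4 * 0.1097^2 = 0.1134
i=5: C(6,5)=6 * 0.8903^5 * 0.1097^1 = 0.3682
i=6: C(6,6)=1 * 0.8903^6 * 0.1097^0 = 0.498
R = sum of terms = 0.9796

0.9796


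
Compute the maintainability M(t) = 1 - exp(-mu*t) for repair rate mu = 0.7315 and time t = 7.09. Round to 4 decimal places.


mu = 0.7315, t = 7.09
mu * t = 0.7315 * 7.09 = 5.1863
exp(-5.1863) = 0.0056
M(t) = 1 - 0.0056
M(t) = 0.9944

0.9944


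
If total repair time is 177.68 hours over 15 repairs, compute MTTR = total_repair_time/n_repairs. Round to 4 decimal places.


total_repair_time = 177.68
n_repairs = 15
MTTR = 177.68 / 15
MTTR = 11.8453

11.8453
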